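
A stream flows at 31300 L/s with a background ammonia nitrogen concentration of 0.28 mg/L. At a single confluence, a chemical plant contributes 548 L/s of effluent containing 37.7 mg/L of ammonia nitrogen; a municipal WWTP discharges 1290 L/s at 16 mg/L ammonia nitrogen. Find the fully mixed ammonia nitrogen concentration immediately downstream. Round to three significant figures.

Mixed concentration C = ΣQC/ΣQ = (31300·0.2800 + 548.0·37.70 + 1290·16.00) / 33140 = 50060/33140 = 1.511 mg/L.

1.51 mg/L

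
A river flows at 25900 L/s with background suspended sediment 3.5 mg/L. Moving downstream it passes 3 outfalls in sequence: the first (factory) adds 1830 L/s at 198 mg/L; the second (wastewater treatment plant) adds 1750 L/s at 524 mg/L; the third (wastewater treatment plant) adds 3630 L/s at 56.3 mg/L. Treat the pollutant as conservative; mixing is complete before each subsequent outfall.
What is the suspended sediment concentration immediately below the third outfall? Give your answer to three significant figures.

47.5 mg/L

Outfall 1: combined Q = 27730 L/s; C = (25900·3.500 + 1830·198.0)/27730 = 16.34 mg/L.
Outfall 2: combined Q = 29480 L/s; C = (27730·16.34 + 1750·524.0)/29480 = 46.47 mg/L.
Outfall 3: combined Q = 33110 L/s; C = (29480·46.47 + 3630·56.30)/33110 = 47.55 mg/L.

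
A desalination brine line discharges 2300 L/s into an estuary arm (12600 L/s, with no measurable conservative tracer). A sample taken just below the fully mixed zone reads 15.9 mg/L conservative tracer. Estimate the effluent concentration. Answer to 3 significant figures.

Mass balance: 12600·0 + 2300·Cₑ = 14900·15.90
→ Cₑ = (14900·15.90 − 12600·0) / 2300 = 103.0 mg/L.

103 mg/L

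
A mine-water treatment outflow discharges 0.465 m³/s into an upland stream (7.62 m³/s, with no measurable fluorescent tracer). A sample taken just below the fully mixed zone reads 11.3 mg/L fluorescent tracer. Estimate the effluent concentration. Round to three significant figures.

Mass balance: 7.620·0 + 0.4650·Cₑ = 8.085·11.30
→ Cₑ = (8.085·11.30 − 7.620·0) / 0.4650 = 196.5 mg/L.

196 mg/L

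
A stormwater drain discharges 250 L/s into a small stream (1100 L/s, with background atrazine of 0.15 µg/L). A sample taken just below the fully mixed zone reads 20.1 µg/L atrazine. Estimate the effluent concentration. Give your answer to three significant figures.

Mass balance: 1100·0.1500 + 250.0·Cₑ = 1350·20.10
→ Cₑ = (1350·20.10 − 1100·0.1500) / 250.0 = 107.9 µg/L.

108 µg/L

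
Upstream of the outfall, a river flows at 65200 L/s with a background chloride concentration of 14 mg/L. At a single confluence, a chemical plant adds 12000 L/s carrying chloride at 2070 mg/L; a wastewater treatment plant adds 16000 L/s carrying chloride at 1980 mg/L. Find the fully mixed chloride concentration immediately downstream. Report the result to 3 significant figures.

616 mg/L

Conservation of mass: C = (65200·14.00 + 12000·2070 + 16000·1980) / 93200 = 57430000/93200 = 616.2 mg/L.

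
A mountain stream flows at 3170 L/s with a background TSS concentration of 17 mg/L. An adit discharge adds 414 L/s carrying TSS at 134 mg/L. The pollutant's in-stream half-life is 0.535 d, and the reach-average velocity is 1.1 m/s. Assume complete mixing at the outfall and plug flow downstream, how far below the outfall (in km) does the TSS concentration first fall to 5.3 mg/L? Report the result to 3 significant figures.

Mixed concentration C = ΣQC/ΣQ = (3170·17.00 + 414.0·134.0) / 3584 = 109400/3584 = 30.52 mg/L.
Half-life 0.535 d → k = ln 2 / 0.535 = 1.296 d⁻¹.
Set 30.52·exp(−k·t) = 5.3 → t = ln(30.52/5.3)/k = 116700 s = 32.43 h.
Distance = v·t = 1.1·116700 = 128400 m = 128.4 km.

128 km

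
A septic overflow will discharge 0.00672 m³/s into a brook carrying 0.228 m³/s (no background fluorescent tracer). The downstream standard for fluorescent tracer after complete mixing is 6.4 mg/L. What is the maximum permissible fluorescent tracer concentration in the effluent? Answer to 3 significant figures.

At the limit, (Qr·Cr + Qe·Cₑ)/(Qr + Qe) = 6.4:
Cₑ = (0.2347·6.4 − 0.2280·0) / 0.006720 = 223.5 mg/L.

224 mg/L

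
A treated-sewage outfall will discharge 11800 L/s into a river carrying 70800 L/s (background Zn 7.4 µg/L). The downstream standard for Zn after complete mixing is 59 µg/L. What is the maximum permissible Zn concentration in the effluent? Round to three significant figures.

369 µg/L

At the limit, (Qr·Cr + Qe·Cₑ)/(Qr + Qe) = 59:
Cₑ = (82600·59 − 70800·7.400) / 11800 = 368.6 µg/L.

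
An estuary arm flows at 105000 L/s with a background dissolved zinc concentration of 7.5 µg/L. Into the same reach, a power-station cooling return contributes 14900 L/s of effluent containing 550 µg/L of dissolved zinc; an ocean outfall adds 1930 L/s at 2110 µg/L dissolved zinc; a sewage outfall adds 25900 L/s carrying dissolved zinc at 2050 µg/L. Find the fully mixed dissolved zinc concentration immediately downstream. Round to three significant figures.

Flow-weighted average: C = (105000·7.500 + 14900·550.0 + 1930·2110 + 25900·2050) / 147700 = 66150000/147700 = 447.8 µg/L.

448 µg/L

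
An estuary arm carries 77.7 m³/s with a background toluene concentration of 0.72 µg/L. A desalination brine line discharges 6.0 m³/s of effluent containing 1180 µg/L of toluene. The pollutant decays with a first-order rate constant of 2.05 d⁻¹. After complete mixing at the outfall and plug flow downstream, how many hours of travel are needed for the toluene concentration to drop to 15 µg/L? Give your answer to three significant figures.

20.3 h

Mixed concentration C = ΣQC/ΣQ = (77.70·0.7200 + 6.000·1180) / 83.70 = 7136/83.70 = 85.26 µg/L.
85.26·exp(−k·t) = 15 → t = ln(85.26/15)/k = 73230 s = 20.34 h.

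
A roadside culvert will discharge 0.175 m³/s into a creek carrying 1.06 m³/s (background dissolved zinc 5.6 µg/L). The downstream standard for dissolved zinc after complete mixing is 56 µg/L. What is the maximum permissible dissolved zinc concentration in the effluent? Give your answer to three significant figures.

At the limit, (Qr·Cr + Qe·Cₑ)/(Qr + Qe) = 56:
Cₑ = (1.235·56 − 1.060·5.600) / 0.1750 = 361.3 µg/L.

361 µg/L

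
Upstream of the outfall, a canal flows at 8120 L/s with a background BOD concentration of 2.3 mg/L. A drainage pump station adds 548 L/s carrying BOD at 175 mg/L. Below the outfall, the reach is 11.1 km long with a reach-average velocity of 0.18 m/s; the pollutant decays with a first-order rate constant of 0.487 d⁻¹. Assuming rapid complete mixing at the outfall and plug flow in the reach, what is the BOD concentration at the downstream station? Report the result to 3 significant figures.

9.34 mg/L

Mixed concentration C = ΣQC/ΣQ = (8120·2.300 + 548.0·175.0) / 8668 = 114600/8668 = 13.22 mg/L.
Travel time t = 11.1·1000 / 0.18 = 61670 s = 17.13 h.
First-order decay: C = 13.22·exp(−k·t) = 13.22·0.7064 = 9.337 mg/L.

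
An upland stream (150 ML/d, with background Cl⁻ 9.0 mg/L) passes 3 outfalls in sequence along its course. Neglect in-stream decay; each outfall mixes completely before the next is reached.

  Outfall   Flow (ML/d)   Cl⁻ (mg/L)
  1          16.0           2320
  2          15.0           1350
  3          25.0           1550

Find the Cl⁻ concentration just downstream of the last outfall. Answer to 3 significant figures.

Outfall 1: combined Q = 166.0 ML/d; C = (150.0·9.000 + 16.00·2320)/166.0 = 231.7 mg/L.
Outfall 2: combined Q = 181.0 ML/d; C = (166.0·231.7 + 15.00·1350)/181.0 = 324.4 mg/L.
Outfall 3: combined Q = 206.0 ML/d; C = (181.0·324.4 + 25.00·1550)/206.0 = 473.2 mg/L.

473 mg/L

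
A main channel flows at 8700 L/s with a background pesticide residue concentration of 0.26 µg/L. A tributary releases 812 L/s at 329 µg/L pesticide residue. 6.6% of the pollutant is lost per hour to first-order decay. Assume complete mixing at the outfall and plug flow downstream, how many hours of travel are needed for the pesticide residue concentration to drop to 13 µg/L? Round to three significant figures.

Mass balance: C = (8700·0.2600 + 812.0·329.0) / 9512 = 269400/9512 = 28.32 µg/L.
6.6%/h lost → k = −ln(1 − 0.066) = 0.06828 h⁻¹.
28.32·exp(−k·t) = 13 → t = ln(28.32/13)/k = 41060 s = 11.41 h.

11.4 h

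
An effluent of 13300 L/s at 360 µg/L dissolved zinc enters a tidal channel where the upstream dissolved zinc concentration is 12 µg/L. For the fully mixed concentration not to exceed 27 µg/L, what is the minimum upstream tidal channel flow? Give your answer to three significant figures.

295000 L/s

Set C_mix = 27: (Q·12.00 + 13300·360.0) / (Q + 13300) = 27
→ Q = 13300·(360.0 − 27)/(27 − 12.00) = 295300 L/s.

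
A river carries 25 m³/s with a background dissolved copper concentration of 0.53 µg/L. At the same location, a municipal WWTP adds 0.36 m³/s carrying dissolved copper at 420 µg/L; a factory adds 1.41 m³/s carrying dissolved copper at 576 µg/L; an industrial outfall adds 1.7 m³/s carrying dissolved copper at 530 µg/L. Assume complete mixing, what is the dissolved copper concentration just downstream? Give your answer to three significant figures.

66.0 µg/L

Mixed concentration C = ΣQC/ΣQ = (25.00·0.5300 + 0.3600·420.0 + 1.410·576.0 + 1.700·530.0) / 28.47 = 1878/28.47 = 65.95 µg/L.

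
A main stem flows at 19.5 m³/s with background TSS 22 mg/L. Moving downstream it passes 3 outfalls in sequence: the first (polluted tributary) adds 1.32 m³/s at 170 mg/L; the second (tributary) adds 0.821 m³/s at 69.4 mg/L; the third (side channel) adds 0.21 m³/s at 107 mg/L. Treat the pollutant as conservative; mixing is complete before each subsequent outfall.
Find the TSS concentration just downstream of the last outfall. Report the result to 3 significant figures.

33.5 mg/L

Outfall 1: combined Q = 20.82 m³/s; C = (19.50·22.00 + 1.320·170.0)/20.82 = 31.38 mg/L.
Outfall 2: combined Q = 21.64 m³/s; C = (20.82·31.38 + 0.8210·69.40)/21.64 = 32.83 mg/L.
Outfall 3: combined Q = 21.85 m³/s; C = (21.64·32.83 + 0.2100·107.0)/21.85 = 33.54 mg/L.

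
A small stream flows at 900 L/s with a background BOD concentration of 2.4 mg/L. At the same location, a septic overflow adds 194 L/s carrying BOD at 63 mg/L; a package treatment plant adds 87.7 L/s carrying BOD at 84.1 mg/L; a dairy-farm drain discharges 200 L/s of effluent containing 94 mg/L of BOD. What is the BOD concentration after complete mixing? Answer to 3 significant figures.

Flow-weighted average: C = (900.0·2.400 + 194.0·63.00 + 87.70·84.10 + 200.0·94.00) / 1382 = 40560/1382 = 29.35 mg/L.

29.4 mg/L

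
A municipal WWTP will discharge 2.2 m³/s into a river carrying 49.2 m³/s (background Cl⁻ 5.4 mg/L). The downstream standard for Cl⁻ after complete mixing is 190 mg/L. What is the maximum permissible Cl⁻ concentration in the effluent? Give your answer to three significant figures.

At the limit, (Qr·Cr + Qe·Cₑ)/(Qr + Qe) = 190:
Cₑ = (51.40·190 − 49.20·5.400) / 2.200 = 4318 mg/L.

4320 mg/L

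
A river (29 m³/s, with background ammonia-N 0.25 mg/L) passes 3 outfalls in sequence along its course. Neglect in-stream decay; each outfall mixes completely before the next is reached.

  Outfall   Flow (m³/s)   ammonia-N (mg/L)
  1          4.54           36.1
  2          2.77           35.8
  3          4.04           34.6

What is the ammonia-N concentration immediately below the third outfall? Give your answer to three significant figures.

Outfall 1: combined Q = 33.54 m³/s; C = (29.00·0.2500 + 4.540·36.10)/33.54 = 5.103 mg/L.
Outfall 2: combined Q = 36.31 m³/s; C = (33.54·5.103 + 2.770·35.80)/36.31 = 7.445 mg/L.
Outfall 3: combined Q = 40.35 m³/s; C = (36.31·7.445 + 4.040·34.60)/40.35 = 10.16 mg/L.

10.2 mg/L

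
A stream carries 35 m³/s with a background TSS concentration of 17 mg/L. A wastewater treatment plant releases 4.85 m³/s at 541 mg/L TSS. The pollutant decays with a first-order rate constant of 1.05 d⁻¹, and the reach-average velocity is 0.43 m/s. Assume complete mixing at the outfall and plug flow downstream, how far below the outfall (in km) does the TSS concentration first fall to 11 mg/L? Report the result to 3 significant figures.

Flow-weighted average: C = (35.00·17.00 + 4.850·541.0) / 39.85 = 3219/39.85 = 80.77 mg/L.
Set 80.77·exp(−k·t) = 11 → t = ln(80.77/11)/k = 164100 s = 45.57 h.
Distance = v·t = 0.43·164100 = 70540 m = 70.54 km.

70.5 km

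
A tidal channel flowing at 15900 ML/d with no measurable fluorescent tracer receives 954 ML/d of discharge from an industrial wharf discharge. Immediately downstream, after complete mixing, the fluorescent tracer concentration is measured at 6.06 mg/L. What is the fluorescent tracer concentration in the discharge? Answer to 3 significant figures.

107 mg/L

Mass balance: 15900·0 + 954.0·Cₑ = 16850·6.060
→ Cₑ = (16850·6.060 − 15900·0) / 954.0 = 107.1 mg/L.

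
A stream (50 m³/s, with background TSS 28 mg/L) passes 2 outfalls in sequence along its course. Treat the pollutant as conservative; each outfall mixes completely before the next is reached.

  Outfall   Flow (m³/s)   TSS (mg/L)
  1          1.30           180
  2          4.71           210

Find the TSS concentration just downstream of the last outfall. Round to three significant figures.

After outfall 1: Q = 50.00 + 1.300 = 51.30 m³/s; C = (50.00·28.00 + 1.300·180.0)/51.30 = 31.85 mg/L.
After outfall 2: Q = 51.30 + 4.710 = 56.01 m³/s; C = (51.30·31.85 + 4.710·210.0)/56.01 = 46.83 mg/L.

46.8 mg/L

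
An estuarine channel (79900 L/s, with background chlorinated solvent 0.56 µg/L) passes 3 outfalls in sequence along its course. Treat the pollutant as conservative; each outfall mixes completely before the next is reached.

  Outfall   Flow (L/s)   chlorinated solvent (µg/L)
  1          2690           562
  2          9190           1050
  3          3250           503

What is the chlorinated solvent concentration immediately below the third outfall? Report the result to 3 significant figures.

Outfall 1: combined Q = 82590 L/s; C = (79900·0.5600 + 2690·562.0)/82590 = 18.85 µg/L.
Outfall 2: combined Q = 91780 L/s; C = (82590·18.85 + 9190·1050)/91780 = 122.1 µg/L.
Outfall 3: combined Q = 95030 L/s; C = (91780·122.1 + 3250·503.0)/95030 = 135.1 µg/L.

135 µg/L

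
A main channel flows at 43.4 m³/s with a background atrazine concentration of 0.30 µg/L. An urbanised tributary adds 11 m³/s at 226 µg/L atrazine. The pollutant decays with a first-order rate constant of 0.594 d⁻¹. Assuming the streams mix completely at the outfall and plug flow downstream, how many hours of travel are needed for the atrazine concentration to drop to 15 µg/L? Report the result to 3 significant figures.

After mixing, C = (43.40·0.3000 + 11.00·226.0) / 54.40 = 2499/54.40 = 45.94 µg/L.
45.94·exp(−k·t) = 15 → t = ln(45.94/15)/k = 162800 s = 45.22 h.

45.2 h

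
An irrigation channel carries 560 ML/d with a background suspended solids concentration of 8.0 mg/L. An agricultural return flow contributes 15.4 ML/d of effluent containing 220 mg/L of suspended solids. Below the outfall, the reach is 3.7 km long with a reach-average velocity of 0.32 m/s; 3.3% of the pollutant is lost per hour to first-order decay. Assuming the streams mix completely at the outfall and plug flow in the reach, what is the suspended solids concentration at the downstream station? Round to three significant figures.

12.3 mg/L

Mass balance: C = (560.0·8.000 + 15.40·220.0) / 575.4 = 7868/575.4 = 13.67 mg/L.
Travel time t = 3.7·1000 / 0.32 = 11560 s = 3.212 h.
3.3%/h lost → k = −ln(1 − 0.033) = 0.03356 h⁻¹.
Decay over the reach: 13.67·exp(−kt) = 13.67·0.8978 = 12.28 mg/L.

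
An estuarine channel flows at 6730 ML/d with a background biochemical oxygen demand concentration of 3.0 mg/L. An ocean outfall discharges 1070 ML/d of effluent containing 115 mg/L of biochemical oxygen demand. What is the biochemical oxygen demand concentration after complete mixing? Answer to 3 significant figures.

18.4 mg/L

Mass balance: C = (6730·3.000 + 1070·115.0) / 7800 = 143200/7800 = 18.36 mg/L.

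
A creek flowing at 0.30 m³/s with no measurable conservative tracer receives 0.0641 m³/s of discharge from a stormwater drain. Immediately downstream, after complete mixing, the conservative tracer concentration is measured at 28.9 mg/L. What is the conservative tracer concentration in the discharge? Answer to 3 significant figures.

Mass balance: 0.3000·0 + 0.06410·Cₑ = 0.3641·28.90
→ Cₑ = (0.3641·28.90 − 0.3000·0) / 0.06410 = 164.2 mg/L.

164 mg/L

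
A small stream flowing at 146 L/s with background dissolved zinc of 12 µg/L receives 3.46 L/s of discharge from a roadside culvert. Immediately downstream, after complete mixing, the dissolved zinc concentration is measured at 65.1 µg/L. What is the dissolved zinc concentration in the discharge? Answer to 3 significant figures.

Mass balance: 146.0·12.00 + 3.460·Cₑ = 149.5·65.10
→ Cₑ = (149.5·65.10 − 146.0·12.00) / 3.460 = 2306 µg/L.

2310 µg/L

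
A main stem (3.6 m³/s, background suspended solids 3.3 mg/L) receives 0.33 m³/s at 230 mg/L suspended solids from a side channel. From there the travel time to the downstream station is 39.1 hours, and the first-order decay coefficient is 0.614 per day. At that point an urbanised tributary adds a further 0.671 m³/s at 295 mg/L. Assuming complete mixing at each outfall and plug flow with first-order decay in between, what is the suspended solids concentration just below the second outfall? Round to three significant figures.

Flow-weighted average: C = (3.600·3.300 + 0.3300·230.0) / 3.930 = 87.78/3.930 = 22.34 mg/L; combined flow 3.930 m³/s.
Decay over the reach: 22.34·exp(−kt) = 22.34·0.3678 = 8.214 mg/L.
At the second outfall, C = (3.930·8.214 + 0.6710·295.0) / (3.930 + 0.6710) = 50.04 mg/L.

50.0 mg/L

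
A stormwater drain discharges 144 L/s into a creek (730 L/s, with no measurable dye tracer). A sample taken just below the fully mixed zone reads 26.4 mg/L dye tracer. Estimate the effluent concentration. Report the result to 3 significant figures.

160 mg/L

Mass balance: 730.0·0 + 144.0·Cₑ = 874.0·26.40
→ Cₑ = (874.0·26.40 − 730.0·0) / 144.0 = 160.2 mg/L.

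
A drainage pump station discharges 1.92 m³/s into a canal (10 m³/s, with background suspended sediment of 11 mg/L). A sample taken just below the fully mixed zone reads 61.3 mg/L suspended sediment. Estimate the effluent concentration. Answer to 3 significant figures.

323 mg/L

Mass balance: 10.00·11.00 + 1.920·Cₑ = 11.92·61.30
→ Cₑ = (11.92·61.30 − 10.00·11.00) / 1.920 = 323.3 mg/L.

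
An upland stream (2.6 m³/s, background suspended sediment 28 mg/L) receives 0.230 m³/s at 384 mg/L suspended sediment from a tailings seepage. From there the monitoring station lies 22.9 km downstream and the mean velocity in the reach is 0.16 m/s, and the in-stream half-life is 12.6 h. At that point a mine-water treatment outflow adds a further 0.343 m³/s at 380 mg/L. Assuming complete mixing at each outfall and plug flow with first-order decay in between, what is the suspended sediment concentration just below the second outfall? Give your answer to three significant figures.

Conservation of mass: C = (2.600·28.00 + 0.2300·384.0) / 2.830 = 161.1/2.830 = 56.93 mg/L; combined flow 2.830 m³/s.
Travel time t = 22.9·1000 / 0.16 = 143100 s = 39.76 h.
Half-life 12.6 h → k = ln 2 / 12.6 = 0.05501 h⁻¹ = 1.320 d⁻¹.
Decay over the reach: 56.93·exp(−kt) = 56.93·0.1122 = 6.390 mg/L.
At the second outfall, C = (2.830·6.390 + 0.3430·380.0) / (2.830 + 0.3430) = 46.78 mg/L.

46.8 mg/L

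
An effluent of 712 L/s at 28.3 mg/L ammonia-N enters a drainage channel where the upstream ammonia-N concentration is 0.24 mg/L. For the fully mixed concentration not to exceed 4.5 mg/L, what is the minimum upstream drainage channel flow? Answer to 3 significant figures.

Set C_mix = 4.5: (Q·0.2400 + 712.0·28.30) / (Q + 712.0) = 4.5
→ Q = 712.0·(28.30 − 4.5)/(4.5 − 0.2400) = 3978 L/s.

3980 L/s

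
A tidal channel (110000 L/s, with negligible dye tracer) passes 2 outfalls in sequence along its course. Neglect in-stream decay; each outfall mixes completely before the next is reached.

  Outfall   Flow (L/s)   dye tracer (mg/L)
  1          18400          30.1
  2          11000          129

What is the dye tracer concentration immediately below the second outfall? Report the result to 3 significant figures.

Outfall 1: combined Q = 128400 L/s; C = (110000·0 + 18400·30.10)/128400 = 4.313 mg/L.
Outfall 2: combined Q = 139400 L/s; C = (128400·4.313 + 11000·129.0)/139400 = 14.15 mg/L.

14.2 mg/L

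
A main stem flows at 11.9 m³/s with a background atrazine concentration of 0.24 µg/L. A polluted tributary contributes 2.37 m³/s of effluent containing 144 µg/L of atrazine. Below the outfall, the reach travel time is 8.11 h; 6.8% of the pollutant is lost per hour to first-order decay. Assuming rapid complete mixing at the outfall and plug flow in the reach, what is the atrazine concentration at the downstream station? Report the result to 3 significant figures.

Mixed concentration C = ΣQC/ΣQ = (11.90·0.2400 + 2.370·144.0) / 14.27 = 344.1/14.27 = 24.12 µg/L.
6.8%/h lost → k = −ln(1 − 0.068) = 0.07042 h⁻¹.
After decay, C = 24.12 × e^(−kt) = 24.12 × 0.5649 = 13.62 µg/L.

13.6 µg/L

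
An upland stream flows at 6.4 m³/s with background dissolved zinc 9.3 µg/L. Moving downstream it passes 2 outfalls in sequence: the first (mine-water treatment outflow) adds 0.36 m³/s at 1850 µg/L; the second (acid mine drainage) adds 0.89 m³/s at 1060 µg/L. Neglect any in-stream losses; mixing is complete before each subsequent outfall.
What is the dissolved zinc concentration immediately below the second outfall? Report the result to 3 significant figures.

218 µg/L

Below outfall 1: Q → 6.760 m³/s, C = (6.400·9.300 + 0.3600·1850)/6.760 = 107.3 µg/L.
Below outfall 2: Q → 7.650 m³/s, C = (6.760·107.3 + 0.8900·1060)/7.650 = 218.2 µg/L.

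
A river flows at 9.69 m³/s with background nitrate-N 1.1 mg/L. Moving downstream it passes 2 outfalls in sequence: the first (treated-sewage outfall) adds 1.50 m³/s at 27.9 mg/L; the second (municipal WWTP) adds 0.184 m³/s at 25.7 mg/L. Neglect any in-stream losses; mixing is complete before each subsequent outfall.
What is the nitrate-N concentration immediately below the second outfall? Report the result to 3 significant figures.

Below outfall 1: Q → 11.19 m³/s, C = (9.690·1.100 + 1.500·27.90)/11.19 = 4.692 mg/L.
Below outfall 2: Q → 11.37 m³/s, C = (11.19·4.692 + 0.1840·25.70)/11.37 = 5.032 mg/L.

5.03 mg/L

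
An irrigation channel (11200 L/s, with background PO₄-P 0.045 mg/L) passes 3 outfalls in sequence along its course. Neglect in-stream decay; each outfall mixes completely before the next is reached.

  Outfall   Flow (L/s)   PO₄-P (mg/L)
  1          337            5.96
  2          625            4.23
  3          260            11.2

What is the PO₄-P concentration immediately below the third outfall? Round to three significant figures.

Below outfall 1: Q → 11540 L/s, C = (11200·0.04500 + 337.0·5.960)/11540 = 0.2178 mg/L.
Below outfall 2: Q → 12160 L/s, C = (11540·0.2178 + 625.0·4.230)/12160 = 0.4240 mg/L.
Below outfall 3: Q → 12420 L/s, C = (12160·0.4240 + 260.0·11.20)/12420 = 0.6495 mg/L.

0.650 mg/L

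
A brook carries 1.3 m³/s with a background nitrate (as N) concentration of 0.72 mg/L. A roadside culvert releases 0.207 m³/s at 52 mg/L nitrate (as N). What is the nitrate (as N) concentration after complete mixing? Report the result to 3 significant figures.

7.76 mg/L

Mixed concentration C = ΣQC/ΣQ = (1.300·0.7200 + 0.2070·52.00) / 1.507 = 11.70/1.507 = 7.764 mg/L.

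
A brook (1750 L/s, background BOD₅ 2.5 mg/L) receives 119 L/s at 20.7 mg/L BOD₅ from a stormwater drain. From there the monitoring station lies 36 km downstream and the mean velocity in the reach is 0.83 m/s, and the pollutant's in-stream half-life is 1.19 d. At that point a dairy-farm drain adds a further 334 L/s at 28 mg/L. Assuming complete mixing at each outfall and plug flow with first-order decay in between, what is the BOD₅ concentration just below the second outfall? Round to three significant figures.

6.56 mg/L

Mixed concentration C = ΣQC/ΣQ = (1750·2.500 + 119.0·20.70) / 1869 = 6838/1869 = 3.659 mg/L; combined flow 1869 L/s.
Travel time t = 36·1000 / 0.83 = 43370 s = 12.05 h.
Half-life 1.19 d → k = ln 2 / 1.19 = 0.5825 d⁻¹.
Applying C = C₀e^(−kt): 3.659 × 0.7465 = 2.731 mg/L.
At the second outfall, C = (1869·2.731 + 334.0·28.00) / (1869 + 334.0) = 6.562 mg/L.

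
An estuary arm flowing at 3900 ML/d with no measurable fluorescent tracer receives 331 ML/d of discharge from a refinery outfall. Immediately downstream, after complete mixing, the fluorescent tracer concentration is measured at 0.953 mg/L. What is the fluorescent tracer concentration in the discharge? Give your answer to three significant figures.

Mass balance: 3900·0 + 331.0·Cₑ = 4231·0.9530
→ Cₑ = (4231·0.9530 − 3900·0) / 331.0 = 12.18 mg/L.

12.2 mg/L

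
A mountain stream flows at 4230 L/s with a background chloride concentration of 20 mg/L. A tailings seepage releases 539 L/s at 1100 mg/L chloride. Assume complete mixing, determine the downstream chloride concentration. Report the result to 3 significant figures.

142 mg/L

Conservation of mass: C = (4230·20.00 + 539.0·1100) / 4769 = 677500/4769 = 142.1 mg/L.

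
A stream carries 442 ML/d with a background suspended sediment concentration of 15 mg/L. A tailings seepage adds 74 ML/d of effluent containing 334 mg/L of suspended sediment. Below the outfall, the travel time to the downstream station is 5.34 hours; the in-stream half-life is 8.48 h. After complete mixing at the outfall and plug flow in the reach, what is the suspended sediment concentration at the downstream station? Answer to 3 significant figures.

After mixing, C = (442.0·15.00 + 74.00·334.0) / 516.0 = 31350/516.0 = 60.75 mg/L.
Half-life 8.48 h → k = ln 2 / 8.48 = 0.08174 h⁻¹ = 1.962 d⁻¹.
Decay over the reach: 60.75·exp(−kt) = 60.75·0.6463 = 39.26 mg/L.

39.3 mg/L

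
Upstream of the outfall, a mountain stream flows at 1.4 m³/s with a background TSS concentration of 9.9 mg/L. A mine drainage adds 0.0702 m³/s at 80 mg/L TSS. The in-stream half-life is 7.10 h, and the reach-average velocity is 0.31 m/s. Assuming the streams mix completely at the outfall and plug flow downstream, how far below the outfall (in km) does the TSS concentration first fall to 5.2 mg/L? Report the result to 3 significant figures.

10.7 km

Conservation of mass: C = (1.400·9.900 + 0.07020·80.00) / 1.470 = 19.48/1.470 = 13.25 mg/L.
Half-life 7.10 h → k = ln 2 / 7.10 = 0.09763 h⁻¹ = 2.343 d⁻¹.
Set 13.25·exp(−k·t) = 5.2 → t = ln(13.25/5.2)/k = 34480 s = 9.579 h.
Distance = v·t = 0.31·34480 = 10690 m = 10.69 km.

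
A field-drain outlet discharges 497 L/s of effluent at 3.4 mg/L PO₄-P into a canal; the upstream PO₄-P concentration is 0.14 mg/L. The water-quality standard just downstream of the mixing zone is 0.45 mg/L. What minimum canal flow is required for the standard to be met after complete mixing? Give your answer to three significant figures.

4730 L/s

Set C_mix = 0.45: (Q·0.1400 + 497.0·3.400) / (Q + 497.0) = 0.45
→ Q = 497.0·(3.400 − 0.45)/(0.45 − 0.1400) = 4730 L/s.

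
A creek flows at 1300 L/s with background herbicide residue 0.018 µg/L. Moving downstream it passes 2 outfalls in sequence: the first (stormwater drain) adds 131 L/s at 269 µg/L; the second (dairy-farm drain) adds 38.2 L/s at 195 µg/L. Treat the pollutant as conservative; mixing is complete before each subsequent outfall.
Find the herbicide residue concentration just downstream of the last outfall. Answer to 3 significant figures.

After outfall 1: Q = 1300 + 131.0 = 1431 L/s; C = (1300·0.01800 + 131.0·269.0)/1431 = 24.64 µg/L.
After outfall 2: Q = 1431 + 38.20 = 1469 L/s; C = (1431·24.64 + 38.20·195.0)/1469 = 29.07 µg/L.

29.1 µg/L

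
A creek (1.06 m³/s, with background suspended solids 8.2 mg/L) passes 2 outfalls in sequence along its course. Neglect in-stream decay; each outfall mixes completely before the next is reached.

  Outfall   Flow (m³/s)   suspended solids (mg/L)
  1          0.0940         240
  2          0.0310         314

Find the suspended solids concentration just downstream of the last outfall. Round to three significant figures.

34.6 mg/L

Outfall 1: combined Q = 1.154 m³/s; C = (1.060·8.200 + 0.09400·240.0)/1.154 = 27.08 mg/L.
Outfall 2: combined Q = 1.185 m³/s; C = (1.154·27.08 + 0.03100·314.0)/1.185 = 34.59 mg/L.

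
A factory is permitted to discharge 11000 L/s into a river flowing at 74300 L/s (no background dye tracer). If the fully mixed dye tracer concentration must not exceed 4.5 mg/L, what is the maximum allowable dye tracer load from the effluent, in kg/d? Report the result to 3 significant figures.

Mass balance at the limit: 74300·0 + 11000·Cₑ = 85300·4.5 → Cₑ = 34.90 mg/L.
11000 L/s = 11.00 m³/s. Load = 11.00 m³/s × 34.90 g/m³ × 86 400 s/d = 33160 kg/d.

33200 kg/d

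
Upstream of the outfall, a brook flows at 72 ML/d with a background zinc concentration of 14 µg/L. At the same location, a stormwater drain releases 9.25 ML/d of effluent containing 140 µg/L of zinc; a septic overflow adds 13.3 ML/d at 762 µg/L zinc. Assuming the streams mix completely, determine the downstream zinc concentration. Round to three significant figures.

132 µg/L

Flow-weighted average: C = (72.00·14.00 + 9.250·140.0 + 13.30·762.0) / 94.55 = 12440/94.55 = 131.5 µg/L.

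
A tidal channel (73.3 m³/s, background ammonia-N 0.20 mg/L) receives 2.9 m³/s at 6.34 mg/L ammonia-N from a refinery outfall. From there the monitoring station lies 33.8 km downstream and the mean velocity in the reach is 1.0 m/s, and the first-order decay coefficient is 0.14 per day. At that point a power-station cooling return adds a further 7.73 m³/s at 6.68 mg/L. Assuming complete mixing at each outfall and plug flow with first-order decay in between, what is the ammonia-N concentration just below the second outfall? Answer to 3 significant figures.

0.988 mg/L

Conservation of mass: C = (73.30·0.2000 + 2.900·6.340) / 76.20 = 33.05/76.20 = 0.4337 mg/L; combined flow 76.20 m³/s.
Travel time t = 33.8·1000 / 1.0 = 33800 s = 9.389 h.
Decay over the reach: 0.4337·exp(−kt) = 0.4337·0.9467 = 0.4106 mg/L.
Second outfall: C = (76.20·0.4106 + 7.730·6.680)/83.93 = 0.9880 mg/L.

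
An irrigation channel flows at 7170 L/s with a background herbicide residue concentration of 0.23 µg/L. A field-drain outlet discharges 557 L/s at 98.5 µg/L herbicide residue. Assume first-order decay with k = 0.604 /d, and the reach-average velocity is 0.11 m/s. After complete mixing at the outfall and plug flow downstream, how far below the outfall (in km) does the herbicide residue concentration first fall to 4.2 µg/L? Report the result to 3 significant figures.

8.73 km

Flow-weighted average: C = (7170·0.2300 + 557.0·98.50) / 7727 = 56510/7727 = 7.314 µg/L.
Set 7.314·exp(−k·t) = 4.2 → t = ln(7.314/4.2)/k = 79340 s = 22.04 h.
Distance = v·t = 0.11·79340 = 8728 m = 8.728 km.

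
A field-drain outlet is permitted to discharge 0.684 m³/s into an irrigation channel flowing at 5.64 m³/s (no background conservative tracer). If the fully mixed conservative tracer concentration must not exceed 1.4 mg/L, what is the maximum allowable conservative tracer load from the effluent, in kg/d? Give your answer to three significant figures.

Mass balance at the limit: 5.640·0 + 0.6840·Cₑ = 6.324·1.4 → Cₑ = 12.94 mg/L.
Load = 0.6840 m³/s × 12.94 g/m³ × 86 400 s/d = 765.0 kg/d.

765 kg/d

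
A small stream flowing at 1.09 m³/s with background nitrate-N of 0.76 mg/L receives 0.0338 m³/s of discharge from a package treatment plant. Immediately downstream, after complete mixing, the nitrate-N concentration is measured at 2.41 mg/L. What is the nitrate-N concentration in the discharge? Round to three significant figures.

55.6 mg/L

Mass balance: 1.090·0.7600 + 0.03380·Cₑ = 1.124·2.410
→ Cₑ = (1.124·2.410 − 1.090·0.7600) / 0.03380 = 55.62 mg/L.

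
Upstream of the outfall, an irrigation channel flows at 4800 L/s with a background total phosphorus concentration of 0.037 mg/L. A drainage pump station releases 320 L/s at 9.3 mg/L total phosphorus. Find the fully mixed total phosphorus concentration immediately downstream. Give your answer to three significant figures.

0.616 mg/L

After mixing, C = (4800·0.03700 + 320.0·9.300) / 5120 = 3154/5120 = 0.6159 mg/L.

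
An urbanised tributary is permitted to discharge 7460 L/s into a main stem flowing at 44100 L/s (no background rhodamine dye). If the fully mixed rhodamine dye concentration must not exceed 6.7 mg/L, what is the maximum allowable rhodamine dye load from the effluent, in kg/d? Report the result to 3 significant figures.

29800 kg/d

Mass balance at the limit: 44100·0 + 7460·Cₑ = 51560·6.7 → Cₑ = 46.31 mg/L.
7460 L/s = 7.460 m³/s. Load = 7.460 m³/s × 46.31 g/m³ × 86 400 s/d = 29850 kg/d.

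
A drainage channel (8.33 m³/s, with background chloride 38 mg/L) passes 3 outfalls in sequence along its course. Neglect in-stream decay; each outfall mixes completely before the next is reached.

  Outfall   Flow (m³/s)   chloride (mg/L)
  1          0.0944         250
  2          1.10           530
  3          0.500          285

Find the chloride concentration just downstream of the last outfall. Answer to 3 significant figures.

Outfall 1: combined Q = 8.424 m³/s; C = (8.330·38.00 + 0.09440·250.0)/8.424 = 40.38 mg/L.
Outfall 2: combined Q = 9.524 m³/s; C = (8.424·40.38 + 1.100·530.0)/9.524 = 96.92 mg/L.
Outfall 3: combined Q = 10.02 m³/s; C = (9.524·96.92 + 0.5000·285.0)/10.02 = 106.3 mg/L.

106 mg/L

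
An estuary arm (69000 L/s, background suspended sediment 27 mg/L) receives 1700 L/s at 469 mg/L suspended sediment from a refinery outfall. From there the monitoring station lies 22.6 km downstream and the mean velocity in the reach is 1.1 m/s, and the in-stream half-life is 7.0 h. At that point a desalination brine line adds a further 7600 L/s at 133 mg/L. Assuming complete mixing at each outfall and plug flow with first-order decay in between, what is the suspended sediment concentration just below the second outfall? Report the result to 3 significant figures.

32.2 mg/L

Mass balance: C = (69000·27.00 + 1700·469.0) / 70700 = 2660000/70700 = 37.63 mg/L; combined flow 70700 L/s.
Travel time t = 22.6·1000 / 1.1 = 20550 s = 5.707 h.
Half-life 7.0 h → k = ln 2 / 7.0 = 0.09902 h⁻¹ = 2.377 d⁻¹.
Applying C = C₀e^(−kt): 37.63 × 0.5683 = 21.38 mg/L.
At the second outfall, C = (70700·21.38 + 7600·133.0) / (70700 + 7600) = 32.22 mg/L.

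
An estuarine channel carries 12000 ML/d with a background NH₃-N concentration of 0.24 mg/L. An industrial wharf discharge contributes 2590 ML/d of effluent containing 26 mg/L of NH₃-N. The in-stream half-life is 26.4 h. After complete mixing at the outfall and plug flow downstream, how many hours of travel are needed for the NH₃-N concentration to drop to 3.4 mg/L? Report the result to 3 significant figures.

13.2 h

Conservation of mass: C = (12000·0.2400 + 2590·26.00) / 14590 = 70220/14590 = 4.813 mg/L.
Half-life 26.4 h → k = ln 2 / 26.4 = 0.02626 h⁻¹ = 0.6301 d⁻¹.
4.813·exp(−k·t) = 3.4 → t = ln(4.813/3.4)/k = 47650 s = 13.24 h.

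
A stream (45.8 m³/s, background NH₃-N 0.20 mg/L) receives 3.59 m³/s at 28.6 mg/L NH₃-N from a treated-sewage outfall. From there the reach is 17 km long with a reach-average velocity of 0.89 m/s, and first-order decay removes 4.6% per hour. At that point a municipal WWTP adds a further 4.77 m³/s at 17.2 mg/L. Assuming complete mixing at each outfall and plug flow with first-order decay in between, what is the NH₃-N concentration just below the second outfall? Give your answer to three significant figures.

After mixing, C = (45.80·0.2000 + 3.590·28.60) / 49.39 = 111.8/49.39 = 2.264 mg/L; combined flow 49.39 m³/s.
Travel time t = 17·1000 / 0.89 = 19100 s = 5.306 h.
4.6%/h lost → k = −ln(1 − 0.046) = 0.04709 h⁻¹.
Applying C = C₀e^(−kt): 2.264 × 0.7789 = 1.764 mg/L.
Second outfall: C = (49.39·1.764 + 4.770·17.20)/54.16 = 3.123 mg/L.

3.12 mg/L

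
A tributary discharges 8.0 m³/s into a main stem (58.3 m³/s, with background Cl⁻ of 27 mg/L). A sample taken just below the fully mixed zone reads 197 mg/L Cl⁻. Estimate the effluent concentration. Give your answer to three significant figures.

Mass balance: 58.30·27.00 + 8.000·Cₑ = 66.30·197.0
→ Cₑ = (66.30·197.0 − 58.30·27.00) / 8.000 = 1436 mg/L.

1440 mg/L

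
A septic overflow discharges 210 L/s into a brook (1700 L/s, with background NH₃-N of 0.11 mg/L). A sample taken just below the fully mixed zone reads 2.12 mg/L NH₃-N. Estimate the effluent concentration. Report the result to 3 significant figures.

Mass balance: 1700·0.1100 + 210.0·Cₑ = 1910·2.120
→ Cₑ = (1910·2.120 − 1700·0.1100) / 210.0 = 18.39 mg/L.

18.4 mg/L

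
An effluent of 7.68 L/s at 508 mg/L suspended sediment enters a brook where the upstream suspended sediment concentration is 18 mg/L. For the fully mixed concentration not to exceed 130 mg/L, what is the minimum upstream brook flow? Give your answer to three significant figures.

Set C_mix = 130: (Q·18.00 + 7.680·508.0) / (Q + 7.680) = 130
→ Q = 7.680·(508.0 − 130)/(130 − 18.00) = 25.92 L/s.

25.9 L/s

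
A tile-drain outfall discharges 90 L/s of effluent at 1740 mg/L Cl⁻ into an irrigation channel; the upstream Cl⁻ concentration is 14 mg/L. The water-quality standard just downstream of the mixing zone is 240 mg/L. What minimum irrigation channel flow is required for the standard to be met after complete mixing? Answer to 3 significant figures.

597 L/s

Set C_mix = 240: (Q·14.00 + 90.00·1740) / (Q + 90.00) = 240
→ Q = 90.00·(1740 − 240)/(240 − 14.00) = 597.3 L/s.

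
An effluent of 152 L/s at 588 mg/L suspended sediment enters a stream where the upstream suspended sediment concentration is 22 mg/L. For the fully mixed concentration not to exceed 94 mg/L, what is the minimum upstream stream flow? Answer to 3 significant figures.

Set C_mix = 94: (Q·22.00 + 152.0·588.0) / (Q + 152.0) = 94
→ Q = 152.0·(588.0 − 94)/(94 − 22.00) = 1043 L/s.

1040 L/s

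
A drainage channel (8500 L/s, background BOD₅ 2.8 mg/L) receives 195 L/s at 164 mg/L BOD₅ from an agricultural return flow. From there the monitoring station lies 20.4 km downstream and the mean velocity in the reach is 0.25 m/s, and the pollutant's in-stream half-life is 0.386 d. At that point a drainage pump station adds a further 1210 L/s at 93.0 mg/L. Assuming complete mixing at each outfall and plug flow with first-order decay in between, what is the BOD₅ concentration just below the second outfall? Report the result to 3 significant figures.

Mixed concentration C = ΣQC/ΣQ = (8500·2.800 + 195.0·164.0) / 8695 = 55780/8695 = 6.415 mg/L; combined flow 8695 L/s.
Travel time t = 20.4·1000 / 0.25 = 81600 s = 22.67 h.
Half-life 0.386 d → k = ln 2 / 0.386 = 1.796 d⁻¹.
First-order decay: C = 6.415·exp(−k·t) = 6.415·0.1834 = 1.177 mg/L.
At the second outfall, C = (8695·1.177 + 1210·93.00) / (8695 + 1210) = 12.39 mg/L.

12.4 mg/L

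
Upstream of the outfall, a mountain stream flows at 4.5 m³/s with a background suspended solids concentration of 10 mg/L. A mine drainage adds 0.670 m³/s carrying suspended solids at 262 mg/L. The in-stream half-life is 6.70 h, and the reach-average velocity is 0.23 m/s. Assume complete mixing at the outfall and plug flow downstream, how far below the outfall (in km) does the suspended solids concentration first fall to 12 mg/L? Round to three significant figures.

Mixed concentration C = ΣQC/ΣQ = (4.500·10.00 + 0.6700·262.0) / 5.170 = 220.5/5.170 = 42.66 mg/L.
Half-life 6.70 h → k = ln 2 / 6.70 = 0.1035 h⁻¹ = 2.483 d⁻¹.
Set 42.66·exp(−k·t) = 12 → t = ln(42.66/12)/k = 44130 s = 12.26 h.
Distance = v·t = 0.23·44130 = 10150 m = 10.15 km.

10.2 km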